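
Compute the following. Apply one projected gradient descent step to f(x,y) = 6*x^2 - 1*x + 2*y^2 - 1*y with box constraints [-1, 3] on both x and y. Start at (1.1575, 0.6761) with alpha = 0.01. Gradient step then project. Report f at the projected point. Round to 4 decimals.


Step 1: Compute gradient at (1.1575, 0.6761).
grad_x = 2*6*1.1575 - 1 = 12.89
grad_y = 2*2*0.6761 - 1 = 1.7044
Step 2: Gradient step.
x_raw = 1.1575 - 0.01*12.89 = 1.0286
y_raw = 0.6761 - 0.01*1.7044 = 0.6591
Step 3: Project onto [-1, 3].
x_proj = clip(1.0286) = 1.0286
y_proj = clip(0.6591) = 0.6591
Step 4: Evaluate f.
f(1.0286, 0.6591) = 5.5292


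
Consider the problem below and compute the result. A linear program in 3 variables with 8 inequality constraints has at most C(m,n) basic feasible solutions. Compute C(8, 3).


Each vertex corresponds to some choice of n active constraints out of m, so the number of vertices is at most C(m, n) = m! / (n!(m-n)!).
m = 8, n = 3
Numerator: 8 * 7 * 6
Denominator: 3! = 6
C(8, 3) = 56


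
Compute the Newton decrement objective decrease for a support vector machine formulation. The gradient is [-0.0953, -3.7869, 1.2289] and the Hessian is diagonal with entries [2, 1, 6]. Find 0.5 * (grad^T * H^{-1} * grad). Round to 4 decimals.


Step 1: H is diagonal, so H^(-1) * g = [-0.0477, -3.7869, 0.2048].
Step 2: g^T H^(-1) g = sum_i g_i^2 / H_ii
  = (-0.0953)^2/2 + (-3.7869)^2/1 + (1.2289)^2/6
  = 0.0045 + 14.3406 + 0.2517 = 14.5969
Step 3: Objective decrease = 0.5 * g^T H^(-1) g = 7.2984


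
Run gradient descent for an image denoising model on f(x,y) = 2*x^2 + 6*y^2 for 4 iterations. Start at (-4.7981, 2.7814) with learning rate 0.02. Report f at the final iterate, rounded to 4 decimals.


Gradient descent on f(x,y) = 2*x^2 + 6*y^2.
Starting point: (-4.7981, 2.7814), alpha = 0.02
Step 1: grad_x = 2*2*-4.7981 = -19.1924, grad_y = 2*6*2.7814 = 33.3768
  x_1 = -4.7981 - 0.02*-19.1924 = -4.4143
  y_1 = 2.7814 - 0.02*33.3768 = 2.1139
Step 2: grad_x = 2*2*-4.4143 = -17.657, grad_y = 2*6*2.1139 = 25.3664
  x_2 = -4.4143 - 0.02*-17.657 = -4.0611
  y_2 = 2.1139 - 0.02*25.3664 = 1.6065
Step 3: grad_x = 2*2*-4.0611 = -16.2444, grad_y = 2*6*1.6065 = 19.2784
  x_3 = -4.0611 - 0.02*-16.2444 = -3.7362
  y_3 = 1.6065 - 0.02*19.2784 = 1.221
Step 4: grad_x = 2*2*-3.7362 = -14.9449, grad_y = 2*6*1.221 = 14.6516
  x_4 = -3.7362 - 0.02*-14.9449 = -3.4373
  y_4 = 1.221 - 0.02*14.6516 = 0.9279
f(-3.4373, 0.9279) = 2*(-3.4373)^2 + 6*0.9279^2 = 28.7968


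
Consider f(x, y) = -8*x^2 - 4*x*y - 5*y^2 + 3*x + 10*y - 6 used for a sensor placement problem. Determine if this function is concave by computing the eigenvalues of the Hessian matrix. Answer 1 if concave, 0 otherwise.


The Hessian of f(x,y) = -8*x^2 - 4*x*y - 5*y^2 + 3*x + 10*y - 6 is:
H = [[-16, -4], [-4, -10]]
Trace = -16 - 10 = -26
Determinant = -16*-10 - (-4)^2 = 144
Discriminant = (-26)^2 - 4*144 = 100.0
Eigenvalues: lambda_1 = -18.0, lambda_2 = -8.0
The function is concave.

1


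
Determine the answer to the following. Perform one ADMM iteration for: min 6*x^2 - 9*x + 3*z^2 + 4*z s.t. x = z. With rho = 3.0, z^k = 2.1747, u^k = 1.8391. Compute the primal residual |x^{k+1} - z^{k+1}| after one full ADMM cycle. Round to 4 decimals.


ADMM iteration with rho = 3.0, z^k = 2.1747, u^k = 1.8391
Step 1: x-update.
Minimize 6*x^2 - 9*x + (3.0/2)*(x - 2.1747 + 1.8391)^2
FOC: (2*6 + 3.0)*x = 9 + 3.0*(2.1747 - 1.8391)
x^{k+1} = 0.6671
Step 2: z-update.
Minimize 3*z^2 + 4*z + (3.0/2)*(0.6671 - z + 1.8391)^2
FOC: (2*3 + 3.0)*z = -4 + 3.0*(0.6671 + 1.8391)
z^{k+1} = 0.391
Step 3: u-update.
u^{k+1} = 1.8391 + 0.6671 - 0.391 = 2.1153
Step 4: Primal residual = |0.6671 - 0.391| = 0.2762


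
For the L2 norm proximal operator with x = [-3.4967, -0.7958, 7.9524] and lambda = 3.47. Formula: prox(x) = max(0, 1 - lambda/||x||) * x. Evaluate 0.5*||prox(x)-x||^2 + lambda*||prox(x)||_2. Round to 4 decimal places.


Step 1: Compute ||x||.
||x|| = 8.7236
Step 2: Compute scaling factor.
scale = max(0, 1 - 3.47/8.7236) = 0.6022
Step 3: prox(x) = [-2.1058, -0.4793, 4.7892]
||prox(x)|| = 5.2536
Step 4: Proximal objective.
0.5*||prox-x||^2 = 6.0205
lambda*||prox|| = 18.23
Total = 24.2504


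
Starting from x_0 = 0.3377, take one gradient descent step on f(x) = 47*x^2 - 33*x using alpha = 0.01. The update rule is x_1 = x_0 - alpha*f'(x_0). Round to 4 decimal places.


We compute the gradient at x_0 and apply the update.
f'(x) = 94*x - 33
f'(0.3377) = 94*0.3377 - 33 = -1.2562
x_1 = 0.3377 - 0.01*-1.2562 = 0.3503


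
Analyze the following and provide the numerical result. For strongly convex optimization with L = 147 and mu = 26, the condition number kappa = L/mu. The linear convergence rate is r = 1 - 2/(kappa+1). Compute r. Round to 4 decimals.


Step 1: Compute the condition number.
kappa = L/mu = 147/26 = 5.6538
Step 2: Compute the convergence rate.
r = 1 - 2/(kappa + 1) = 1 - 2*mu/(L + mu) = (L - mu)/(L + mu) = 121/173 = 0.6994


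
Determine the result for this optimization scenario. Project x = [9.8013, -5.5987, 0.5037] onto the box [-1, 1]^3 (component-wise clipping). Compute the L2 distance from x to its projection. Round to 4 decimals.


Project each component onto [-1, 1].
clip(9.8013) = 1.0, clip(-5.5987) = -1.0, clip(0.5037) = 0.5037
Projection = [1.0, -1.0, 0.5037]
Squared diffs: [77.4629, 21.148, 0.0]
Distance = sqrt(98.6109) = 9.9303


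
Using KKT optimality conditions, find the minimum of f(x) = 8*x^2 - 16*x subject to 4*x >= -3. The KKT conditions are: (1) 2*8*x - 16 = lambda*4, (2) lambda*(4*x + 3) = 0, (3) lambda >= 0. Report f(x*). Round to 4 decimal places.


Step 1: Try lambda = 0 (constraint inactive).
Stationarity: 2*8*x - 16 = 0
x* = 16/(2*8) = 1.0
Check constraint: 4*1.0 = 4.0 >= -3 -- satisfied.
Step 2: Compute optimal value.
f(x*) = 8*1.0^2 - 16*1.0 = -8.0


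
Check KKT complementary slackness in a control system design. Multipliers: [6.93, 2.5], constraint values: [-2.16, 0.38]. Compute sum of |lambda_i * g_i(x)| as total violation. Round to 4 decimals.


KKT complementary slackness check:
lambda_1 * g_1 = 6.93 * -2.16 = -14.9688
lambda_2 * g_2 = 2.5 * 0.38 = 0.95
Total violation = 14.9688 + 0.95 = 15.9188


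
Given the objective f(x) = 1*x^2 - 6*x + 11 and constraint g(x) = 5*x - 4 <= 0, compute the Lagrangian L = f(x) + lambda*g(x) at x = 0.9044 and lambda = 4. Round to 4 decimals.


Step 1: Evaluate f(x).
f(0.9044) = 1*0.9044^2 - 6*0.9044 + 11 = 6.3915
Step 2: Evaluate g(x).
g(0.9044) = 5*0.9044 - 4 = 0.522
Step 3: Compute Lagrangian.
L = 6.3915 + 4*0.522 = 8.4795


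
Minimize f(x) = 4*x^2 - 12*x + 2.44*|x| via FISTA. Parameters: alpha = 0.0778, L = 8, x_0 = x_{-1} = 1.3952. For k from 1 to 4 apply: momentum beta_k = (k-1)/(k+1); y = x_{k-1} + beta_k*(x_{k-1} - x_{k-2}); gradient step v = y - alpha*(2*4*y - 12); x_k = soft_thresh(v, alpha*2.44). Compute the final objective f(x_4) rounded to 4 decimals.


FISTA on f(x) = 4*x^2 - 12*x + 2.44*|x|
L = 8, alpha = 0.0778
Iteration 1: beta = 0.0, y = 1.3952 + 0.0*(1.3952 - 1.3952) = 1.3952
  grad(y) = -0.8384, v = y - alpha*grad = 1.4604
  prox(v) = soft_thresh(1.4604, 0.1898) = 1.2706
Iteration 2: beta = 0.3333, y = 1.2706 + 0.3333*(1.2706 - 1.3952) = 1.2291
  grad(y) = -2.1675, v = y - alpha*grad = 1.3977
  prox(v) = soft_thresh(1.3977, 0.1898) = 1.2079
Iteration 3: beta = 0.5, y = 1.2079 + 0.5*(1.2079 - 1.2706) = 1.1765
  grad(y) = -2.588, v = y - alpha*grad = 1.3778
  prox(v) = soft_thresh(1.3778, 0.1898) = 1.188
Iteration 4: beta = 0.6, y = 1.188 + 0.6*(1.188 - 1.2079) = 1.1761
  grad(y) = -2.5912, v = y - alpha*grad = 1.3777
  prox(v) = soft_thresh(1.3777, 0.1898) = 1.1879
f(x_4) = 4*1.1879^2 - 12*1.1879 + 2.44*|1.1879| = -5.7119


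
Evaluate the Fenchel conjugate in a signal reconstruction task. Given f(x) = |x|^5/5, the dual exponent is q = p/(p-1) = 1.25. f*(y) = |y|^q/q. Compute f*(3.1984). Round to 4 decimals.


The conjugate exponent q satisfies 1/p + 1/q = 1.
p = 5, so q = 5/(5 - 1) = 1.25
|y|^q = 3.1984^1.25 = 4.2773
f*(3.1984) = 4.2773 / 1.25 = 3.4218


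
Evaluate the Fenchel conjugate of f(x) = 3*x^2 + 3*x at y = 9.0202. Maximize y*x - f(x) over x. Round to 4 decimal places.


f*(y) = sup_x {y*x - a*x^2 - b*x} = sup_x {(y-b)*x - a*x^2}
FOC: (y - b) - 2a*x = 0 => x* = (y - b)/(2a)
x* = (9.0202 - 3)/(2*3) = 1.0034
f*(9.0202) = (y-b)^2/(4a) = (9.0202 - 3)^2/(4*3)
= 36.2428/12 = 3.0202


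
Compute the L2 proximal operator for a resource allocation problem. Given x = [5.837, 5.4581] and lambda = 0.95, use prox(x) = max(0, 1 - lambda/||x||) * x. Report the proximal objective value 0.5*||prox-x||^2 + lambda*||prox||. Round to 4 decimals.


Step 1: Compute ||x||.
||x|| = 7.9913
Step 2: Compute scaling factor.
scale = max(0, 1 - 0.95/7.9913) = 0.8811
Step 3: prox(x) = [5.1431, 4.8092]
||prox(x)|| = 7.0413
Step 4: Proximal objective.
0.5*||prox-x||^2 = 0.4513
lambda*||prox|| = 6.6892
Total = 7.1405


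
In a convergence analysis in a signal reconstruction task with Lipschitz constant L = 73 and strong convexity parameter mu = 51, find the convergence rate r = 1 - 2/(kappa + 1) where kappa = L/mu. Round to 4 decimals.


Step 1: Compute the condition number.
kappa = L/mu = 73/51 = 1.4314
Step 2: Compute the convergence rate.
r = 1 - 2/(kappa + 1) = 1 - 2*mu/(L + mu) = (L - mu)/(L + mu) = 22/124 = 0.1774


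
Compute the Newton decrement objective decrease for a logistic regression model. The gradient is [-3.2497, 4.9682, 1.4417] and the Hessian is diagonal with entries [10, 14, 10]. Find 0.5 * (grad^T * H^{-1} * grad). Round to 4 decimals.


Step 1: H is diagonal, so H^(-1) * g = [-0.325, 0.3549, 0.1442].
Step 2: g^T H^(-1) g = sum_i g_i^2 / H_ii
  = (-3.2497)^2/10 + (4.9682)^2/14 + (1.4417)^2/10
  = 1.0561 + 1.7631 + 0.2078 = 3.027
Step 3: Objective decrease = 0.5 * g^T H^(-1) g = 1.5135


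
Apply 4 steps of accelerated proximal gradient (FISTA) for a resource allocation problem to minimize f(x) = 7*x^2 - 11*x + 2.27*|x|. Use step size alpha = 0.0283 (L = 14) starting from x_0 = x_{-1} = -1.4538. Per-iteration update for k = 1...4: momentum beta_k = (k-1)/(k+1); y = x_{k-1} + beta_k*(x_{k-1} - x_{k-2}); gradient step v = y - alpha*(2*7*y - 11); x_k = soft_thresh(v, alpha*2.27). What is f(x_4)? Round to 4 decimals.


FISTA on f(x) = 7*x^2 - 11*x + 2.27*|x|
L = 14, alpha = 0.0283
Iteration 1: beta = 0.0, y = -1.4538 + 0.0*(-1.4538 + 1.4538) = -1.4538
  grad(y) = -31.3532, v = y - alpha*grad = -0.5665
  prox(v) = soft_thresh(-0.5665, 0.0642) = -0.5023
Iteration 2: beta = 0.3333, y = -0.5023 + 0.3333*(-0.5023 + 1.4538) = -0.1851
  grad(y) = -13.5912, v = y - alpha*grad = 0.1995
  prox(v) = soft_thresh(0.1995, 0.0642) = 0.1353
Iteration 3: beta = 0.5, y = 0.1353 + 0.5*(0.1353 + 0.5023) = 0.4541
  grad(y) = -4.6428, v = y - alpha*grad = 0.5855
  prox(v) = soft_thresh(0.5855, 0.0642) = 0.5212
Iteration 4: beta = 0.6, y = 0.5212 + 0.6*(0.5212 - 0.1353) = 0.7528
  grad(y) = -0.4608, v = y - alpha*grad = 0.7658
  prox(v) = soft_thresh(0.7658, 0.0642) = 0.7016
f(x_4) = 7*0.7016^2 - 11*0.7016 + 2.27*|0.7016| = -2.6793


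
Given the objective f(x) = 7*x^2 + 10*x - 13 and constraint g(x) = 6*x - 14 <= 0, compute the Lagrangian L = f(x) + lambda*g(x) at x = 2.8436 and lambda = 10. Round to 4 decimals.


Step 1: Evaluate f(x).
f(2.8436) = 7*2.8436^2 + 10*2.8436 - 13 = 72.0384
Step 2: Evaluate g(x).
g(2.8436) = 6*2.8436 - 14 = 3.0616
Step 3: Compute Lagrangian.
L = 72.0384 + 10*3.0616 = 102.6544


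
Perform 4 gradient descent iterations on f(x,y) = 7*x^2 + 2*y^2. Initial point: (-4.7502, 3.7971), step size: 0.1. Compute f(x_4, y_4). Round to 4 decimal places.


Gradient descent on f(x,y) = 7*x^2 + 2*y^2.
Starting point: (-4.7502, 3.7971), alpha = 0.1
Step 1: grad_x = 2*7*-4.7502 = -66.5028, grad_y = 2*2*3.7971 = 15.1884
  x_1 = -4.7502 - 0.1*-66.5028 = 1.9001
  y_1 = 3.7971 - 0.1*15.1884 = 2.2783
Step 2: grad_x = 2*7*1.9001 = 26.6011, grad_y = 2*2*2.2783 = 9.113
  x_2 = 1.9001 - 0.1*26.6011 = -0.76
  y_2 = 2.2783 - 0.1*9.113 = 1.367
Step 3: grad_x = 2*7*-0.76 = -10.6404, grad_y = 2*2*1.367 = 5.4678
  x_3 = -0.76 - 0.1*-10.6404 = 0.304
  y_3 = 1.367 - 0.1*5.4678 = 0.8202
Step 4: grad_x = 2*7*0.304 = 4.2562, grad_y = 2*2*0.8202 = 3.2807
  x_4 = 0.304 - 0.1*4.2562 = -0.1216
  y_4 = 0.8202 - 0.1*3.2807 = 0.4921
f(-0.1216, 0.4921) = 7*(-0.1216)^2 + 2*0.4921^2 = 0.5878


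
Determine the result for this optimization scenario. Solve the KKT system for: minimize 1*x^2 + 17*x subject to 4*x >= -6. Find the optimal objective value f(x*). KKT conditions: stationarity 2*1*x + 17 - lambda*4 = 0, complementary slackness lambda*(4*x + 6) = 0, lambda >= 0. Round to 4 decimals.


Step 1: Try lambda = 0 (constraint inactive).
x_unc = -17/(2*1) = -8.5
Check: 4*-8.5 = -34.0 < -6 -- violated!
Step 2: Constraint must be active: 4*x = -6
x* = -6/4 = -1.5
lambda = (2*1*(-1.5) + 17)/4 = 3.5
Step 3: Compute optimal value.
f(x*) = 1*(-1.5)^2 + 17*(-1.5) = -23.25


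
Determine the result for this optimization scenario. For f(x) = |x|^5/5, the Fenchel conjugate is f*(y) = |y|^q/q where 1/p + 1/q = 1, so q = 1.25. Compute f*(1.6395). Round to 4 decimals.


The conjugate exponent q satisfies 1/p + 1/q = 1.
p = 5, so q = 5/(5 - 1) = 1.25
|y|^q = 1.6395^1.25 = 1.8552
f*(1.6395) = 1.8552 / 1.25 = 1.4842


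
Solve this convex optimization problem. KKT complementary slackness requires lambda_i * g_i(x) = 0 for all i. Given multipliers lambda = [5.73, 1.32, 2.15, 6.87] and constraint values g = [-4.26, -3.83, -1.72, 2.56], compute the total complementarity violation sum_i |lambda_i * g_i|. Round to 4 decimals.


KKT complementary slackness check:
lambda_1 * g_1 = 5.73 * -4.26 = -24.4098
lambda_2 * g_2 = 1.32 * -3.83 = -5.0556
lambda_3 * g_3 = 2.15 * -1.72 = -3.698
lambda_4 * g_4 = 6.87 * 2.56 = 17.5872
Total violation = 24.4098 + 5.0556 + 3.698 + 17.5872 = 50.7506


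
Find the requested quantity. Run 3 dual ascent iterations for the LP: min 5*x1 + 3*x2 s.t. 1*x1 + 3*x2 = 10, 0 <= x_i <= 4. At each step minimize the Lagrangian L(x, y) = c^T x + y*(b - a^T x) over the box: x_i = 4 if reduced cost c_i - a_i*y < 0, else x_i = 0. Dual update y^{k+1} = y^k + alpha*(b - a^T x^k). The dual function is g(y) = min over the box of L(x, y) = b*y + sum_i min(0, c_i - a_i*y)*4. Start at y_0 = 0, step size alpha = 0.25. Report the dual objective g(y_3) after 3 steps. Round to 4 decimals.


Dual ascent for LP: min 5*x1 + 3*x2, 1*x1 + 3*x2 = 10, 0 <= x_i <= 4
Step 1: y^k = 0.0, reduced costs: (5.0, 3.0)
  x^k = (0.0, 0.0), subgradient = b - a^T x = 10.0
  y^{k+1} = 0.0 + 0.25*10.0 = 2.5
Step 2: y^k = 2.5, reduced costs: (2.5, -4.5)
  x^k = (0.0, 4.0), subgradient = b - a^T x = -2.0
  y^{k+1} = 2.5 + 0.25*-2.0 = 2.0
Step 3: y^k = 2.0, reduced costs: (3.0, -3.0)
  x^k = (0.0, 4.0), subgradient = b - a^T x = -2.0
  y^{k+1} = 2.0 + 0.25*-2.0 = 1.5
Dual objective at y_3 = 1.5: reduced costs (3.5, -1.5), box minimizer x = (0.0, 4.0)
g(y_3) = b*y + (c1 - a1*y)*x1 + (c2 - a2*y)*x2 = 10*1.5 + 3.5*0.0 + (-1.5)*4.0 = 15.0 + 0.0 - 6.0 = 9.0


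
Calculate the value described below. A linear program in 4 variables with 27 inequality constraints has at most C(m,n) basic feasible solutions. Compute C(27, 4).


Each vertex corresponds to some choice of n active constraints out of m, so the number of vertices is at most C(m, n) = m! / (n!(m-n)!).
m = 27, n = 4
Numerator: 27 * 26 * 25 * 24
Denominator: 4! = 24
C(27, 4) = 17550


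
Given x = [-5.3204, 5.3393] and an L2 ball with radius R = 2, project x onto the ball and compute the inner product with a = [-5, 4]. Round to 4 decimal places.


Step 1: Compute ||x|| (intermediates to 6 decimals).
||x|| = sqrt((-5.3204)^2 + 5.3393^2) = 7.537558
Step 2: Project.
Since ||x|| > R, scale = R/||x|| = 2/7.537558 = 0.265338, proj(x) = scale * x
proj(x) = [-1.411704, 1.416719]
Step 3: Dot product.
a^T * proj(x) = -5*(-1.411704) + 4*1.416719 = 12.7254


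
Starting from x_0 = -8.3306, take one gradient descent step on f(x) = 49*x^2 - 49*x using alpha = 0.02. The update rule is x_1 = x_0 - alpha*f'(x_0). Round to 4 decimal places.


We compute the gradient at x_0 and apply the update.
f'(x) = 98*x - 49
f'(-8.3306) = 98*-8.3306 - 49 = -865.3988
x_1 = -8.3306 - 0.02*-865.3988 = 8.9774


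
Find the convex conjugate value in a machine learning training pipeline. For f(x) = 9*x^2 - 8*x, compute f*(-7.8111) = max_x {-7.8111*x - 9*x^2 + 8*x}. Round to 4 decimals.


f*(y) = sup_x {y*x - a*x^2 - b*x} = sup_x {(y-b)*x - a*x^2}
FOC: (y - b) - 2a*x = 0 => x* = (y - b)/(2a)
x* = (-7.8111 + 8)/(2*9) = 0.0105
f*(-7.8111) = (y-b)^2/(4a) = (-7.8111 + 8)^2/(4*9)
= 0.0357/36 = 0.001


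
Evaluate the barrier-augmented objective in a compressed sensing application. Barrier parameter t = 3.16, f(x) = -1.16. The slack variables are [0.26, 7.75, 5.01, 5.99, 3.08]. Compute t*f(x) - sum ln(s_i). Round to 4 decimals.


Step 1: Compute log-barrier.
ln values: [-1.3471, 2.0477, 1.6114, 1.7901, 1.1249]
phi = -(-1.3471 + 2.0477 + 1.6114 + 1.7901 + 1.1249) = -5.2271
Step 2: Compute augmented objective.
t*f(x) = 3.16*-1.16 = -3.6656
Total = -3.6656 - 5.2271 = -8.8927


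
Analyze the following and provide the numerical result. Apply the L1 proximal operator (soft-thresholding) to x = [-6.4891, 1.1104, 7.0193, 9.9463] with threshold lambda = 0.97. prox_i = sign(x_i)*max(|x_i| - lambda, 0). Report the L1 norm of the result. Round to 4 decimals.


Soft-thresholding with lambda = 0.97:
prox(-6.4891) = sign(-6.4891)*max(|-6.4891| - 0.97, 0) = -5.5191
prox(1.1104) = sign(1.1104)*max(|1.1104| - 0.97, 0) = 0.1404
prox(7.0193) = sign(7.0193)*max(|7.0193| - 0.97, 0) = 6.0493
prox(9.9463) = sign(9.9463)*max(|9.9463| - 0.97, 0) = 8.9763
prox(x) = [-5.5191, 0.1404, 6.0493, 8.9763]
||prox(x)||_1 = 5.5191 + 0.1404 + 6.0493 + 8.9763 = 20.6851


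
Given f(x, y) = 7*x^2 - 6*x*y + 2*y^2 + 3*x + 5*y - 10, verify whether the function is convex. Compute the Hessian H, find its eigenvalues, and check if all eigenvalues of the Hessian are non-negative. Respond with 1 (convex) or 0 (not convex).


The Hessian of f(x,y) = 7*x^2 - 6*x*y + 2*y^2 + 3*x + 5*y - 10 is:
H = [[14, -6], [-6, 4]]
Trace = 14 + 4 = 18
Determinant = 14*4 - (-6)^2 = 20
Discriminant = (18)^2 - 4*20 = 244.0
Eigenvalues: lambda_1 = 1.1898, lambda_2 = 16.8102
The function is convex.

1


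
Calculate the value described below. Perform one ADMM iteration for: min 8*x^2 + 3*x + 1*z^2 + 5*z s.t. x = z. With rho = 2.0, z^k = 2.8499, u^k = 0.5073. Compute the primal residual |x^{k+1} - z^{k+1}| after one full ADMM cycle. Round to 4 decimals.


ADMM iteration with rho = 2.0, z^k = 2.8499, u^k = 0.5073
Step 1: x-update.
Minimize 8*x^2 + 3*x + (2.0/2)*(x - 2.8499 + 0.5073)^2
FOC: (2*8 + 2.0)*x = -3 + 2.0*(2.8499 - 0.5073)
x^{k+1} = 0.0936
Step 2: z-update.
Minimize 1*z^2 + 5*z + (2.0/2)*(0.0936 - z + 0.5073)^2
FOC: (2*1 + 2.0)*z = -5 + 2.0*(0.0936 + 0.5073)
z^{k+1} = -0.9495
Step 3: u-update.
u^{k+1} = 0.5073 + 0.0936 + 0.9495 = 1.5505
Step 4: Primal residual = |0.0936 + 0.9495| = 1.0432


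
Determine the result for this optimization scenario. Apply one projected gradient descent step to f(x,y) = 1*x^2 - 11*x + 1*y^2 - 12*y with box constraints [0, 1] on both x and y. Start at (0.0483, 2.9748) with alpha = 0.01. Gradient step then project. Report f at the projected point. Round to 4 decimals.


Step 1: Compute gradient at (0.0483, 2.9748).
grad_x = 2*1*0.0483 - 11 = -10.9034
grad_y = 2*1*2.9748 - 12 = -6.0504
Step 2: Gradient step.
x_raw = 0.0483 - 0.01*-10.9034 = 0.1573
y_raw = 2.9748 - 0.01*-6.0504 = 3.0353
Step 3: Project onto [0, 1].
x_proj = clip(0.1573) = 0.1573
y_proj = clip(3.0353) = 1.0
Step 4: Evaluate f.
f(0.1573, 1.0) = -12.7059


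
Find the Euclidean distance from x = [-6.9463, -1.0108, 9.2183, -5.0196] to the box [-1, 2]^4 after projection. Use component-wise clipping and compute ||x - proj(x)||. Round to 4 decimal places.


Project each component onto [-1, 2].
clip(-6.9463) = -1.0, clip(-1.0108) = -1.0, clip(9.2183) = 2.0, clip(-5.0196) = -1.0
Projection = [-1.0, -1.0, 2.0, -1.0]
Squared diffs: [35.3585, 0.0001, 52.1039, 16.1572]
Distance = sqrt(103.6197) = 10.1794


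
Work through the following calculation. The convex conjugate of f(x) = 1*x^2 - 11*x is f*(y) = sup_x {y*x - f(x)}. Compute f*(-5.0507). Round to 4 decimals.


f*(y) = sup_x {y*x - a*x^2 - b*x} = sup_x {(y-b)*x - a*x^2}
FOC: (y - b) - 2a*x = 0 => x* = (y - b)/(2a)
x* = (-5.0507 + 11)/(2*1) = 2.9747
f*(-5.0507) = (y-b)^2/(4a) = (-5.0507 + 11)^2/(4*1)
= 35.3942/4 = 8.8485


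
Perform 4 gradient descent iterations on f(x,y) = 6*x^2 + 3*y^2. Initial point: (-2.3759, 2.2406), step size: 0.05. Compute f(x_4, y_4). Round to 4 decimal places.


Gradient descent on f(x,y) = 6*x^2 + 3*y^2.
Starting point: (-2.3759, 2.2406), alpha = 0.05
Step 1: grad_x = 2*6*-2.3759 = -28.5108, grad_y = 2*3*2.2406 = 13.4436
  x_1 = -2.3759 - 0.05*-28.5108 = -0.9504
  y_1 = 2.2406 - 0.05*13.4436 = 1.5684
Step 2: grad_x = 2*6*-0.9504 = -11.4043, grad_y = 2*3*1.5684 = 9.4105
  x_2 = -0.9504 - 0.05*-11.4043 = -0.3801
  y_2 = 1.5684 - 0.05*9.4105 = 1.0979
Step 3: grad_x = 2*6*-0.3801 = -4.5617, grad_y = 2*3*1.0979 = 6.5874
  x_3 = -0.3801 - 0.05*-4.5617 = -0.1521
  y_3 = 1.0979 - 0.05*6.5874 = 0.7685
Step 4: grad_x = 2*6*-0.1521 = -1.8247, grad_y = 2*3*0.7685 = 4.6112
  x_4 = -0.1521 - 0.05*-1.8247 = -0.0608
  y_4 = 0.7685 - 0.05*4.6112 = 0.538
f(-0.0608, 0.538) = 6*(-0.0608)^2 + 3*0.538^2 = 0.8904


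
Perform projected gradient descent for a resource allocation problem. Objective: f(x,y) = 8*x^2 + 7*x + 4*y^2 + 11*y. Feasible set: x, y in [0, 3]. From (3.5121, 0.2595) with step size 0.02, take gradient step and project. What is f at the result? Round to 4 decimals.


Step 1: Compute gradient at (3.5121, 0.2595).
grad_x = 2*8*3.5121 + 7 = 63.1936
grad_y = 2*4*0.2595 + 11 = 13.076
Step 2: Gradient step.
x_raw = 3.5121 - 0.02*63.1936 = 2.2482
y_raw = 0.2595 - 0.02*13.076 = -0.002
Step 3: Project onto [0, 3].
x_proj = clip(2.2482) = 2.2482
y_proj = clip(-0.002) = 0.0
Step 4: Evaluate f.
f(2.2482, 0.0) = 56.1738


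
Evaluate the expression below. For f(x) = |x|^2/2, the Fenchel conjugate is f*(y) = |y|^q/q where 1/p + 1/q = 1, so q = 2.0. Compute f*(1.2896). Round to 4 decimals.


The conjugate exponent q satisfies 1/p + 1/q = 1.
p = 2, so q = 2/(2 - 1) = 2.0
|y|^q = 1.2896^2.0 = 1.6631
f*(1.2896) = 1.6631 / 2.0 = 0.8315


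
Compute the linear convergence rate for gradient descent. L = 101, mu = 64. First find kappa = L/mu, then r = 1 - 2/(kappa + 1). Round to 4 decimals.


Step 1: Compute the condition number.
kappa = L/mu = 101/64 = 1.5781
Step 2: Compute the convergence rate.
r = 1 - 2/(kappa + 1) = 1 - 2*mu/(L + mu) = (L - mu)/(L + mu) = 37/165 = 0.2242


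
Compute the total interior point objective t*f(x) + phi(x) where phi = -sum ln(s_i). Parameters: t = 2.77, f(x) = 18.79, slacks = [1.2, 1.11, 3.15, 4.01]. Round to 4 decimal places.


Step 1: Compute log-barrier.
ln values: [0.1823, 0.1044, 1.1474, 1.3888]
phi = -(0.1823 + 0.1044 + 1.1474 + 1.3888) = -2.8229
Step 2: Compute augmented objective.
t*f(x) = 2.77*18.79 = 52.0483
Total = 52.0483 - 2.8229 = 49.2254


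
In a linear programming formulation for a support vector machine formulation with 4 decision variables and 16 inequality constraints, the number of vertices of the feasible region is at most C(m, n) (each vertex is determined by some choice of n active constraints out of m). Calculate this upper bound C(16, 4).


Each vertex corresponds to some choice of n active constraints out of m, so the number of vertices is at most C(m, n) = m! / (n!(m-n)!).
m = 16, n = 4
Numerator: 16 * 15 * 14 * 13
Denominator: 4! = 24
C(16, 4) = 1820


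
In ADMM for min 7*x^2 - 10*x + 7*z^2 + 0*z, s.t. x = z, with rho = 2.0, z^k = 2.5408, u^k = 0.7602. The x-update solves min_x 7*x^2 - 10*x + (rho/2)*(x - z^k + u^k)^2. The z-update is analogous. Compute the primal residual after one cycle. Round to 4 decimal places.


ADMM iteration with rho = 2.0, z^k = 2.5408, u^k = 0.7602
Step 1: x-update.
Minimize 7*x^2 - 10*x + (2.0/2)*(x - 2.5408 + 0.7602)^2
FOC: (2*7 + 2.0)*x = 10 + 2.0*(2.5408 - 0.7602)
x^{k+1} = 0.8476
Step 2: z-update.
Minimize 7*z^2 + 0*z + (2.0/2)*(0.8476 - z + 0.7602)^2
FOC: (2*7 + 2.0)*z = 0 + 2.0*(0.8476 + 0.7602)
z^{k+1} = 0.201
Step 3: u-update.
u^{k+1} = 0.7602 + 0.8476 - 0.201 = 1.4068
Step 4: Primal residual = |0.8476 - 0.201| = 0.6466


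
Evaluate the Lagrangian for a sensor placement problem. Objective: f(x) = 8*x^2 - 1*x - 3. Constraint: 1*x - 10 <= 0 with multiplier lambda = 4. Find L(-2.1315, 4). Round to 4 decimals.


Step 1: Evaluate f(x).
f(-2.1315) = 8*(-2.1315)^2 - 1*(-2.1315) - 3 = 35.4778
Step 2: Evaluate g(x).
g(-2.1315) = 1*-2.1315 - 10 = -12.1315
Step 3: Compute Lagrangian.
L = 35.4778 + 4*-12.1315 = -13.0482


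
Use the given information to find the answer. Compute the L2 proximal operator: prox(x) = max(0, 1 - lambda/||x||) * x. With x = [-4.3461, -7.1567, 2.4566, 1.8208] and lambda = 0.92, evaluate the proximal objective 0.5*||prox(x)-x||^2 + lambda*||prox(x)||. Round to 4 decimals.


Step 1: Compute ||x||.
||x|| = 8.9139
Step 2: Compute scaling factor.
scale = max(0, 1 - 0.92/8.9139) = 0.8968
Step 3: prox(x) = [-3.8975, -6.4181, 2.2031, 1.6329]
||prox(x)|| = 7.9939
Step 4: Proximal objective.
0.5*||prox-x||^2 = 0.4232
lambda*||prox|| = 7.3544
Total = 7.7776


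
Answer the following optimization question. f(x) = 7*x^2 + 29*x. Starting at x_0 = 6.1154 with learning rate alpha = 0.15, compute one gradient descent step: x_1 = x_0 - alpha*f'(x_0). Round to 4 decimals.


We compute the gradient at x_0 and apply the update.
f'(x) = 14*x + 29
f'(6.1154) = 14*6.1154 + 29 = 114.6156
x_1 = 6.1154 - 0.15*114.6156 = -11.0769


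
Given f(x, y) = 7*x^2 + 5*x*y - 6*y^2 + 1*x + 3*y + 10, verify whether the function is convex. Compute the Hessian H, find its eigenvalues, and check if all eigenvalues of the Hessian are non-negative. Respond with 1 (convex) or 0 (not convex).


The Hessian of f(x,y) = 7*x^2 + 5*x*y - 6*y^2 + 1*x + 3*y + 10 is:
H = [[14, 5], [5, -12]]
Trace = 14 - 12 = 2
Determinant = 14*-12 - (5)^2 = -193
Discriminant = (2)^2 - 4*-193 = 776.0
Eigenvalues: lambda_1 = -12.9284, lambda_2 = 14.9284
The function is not convex.

0


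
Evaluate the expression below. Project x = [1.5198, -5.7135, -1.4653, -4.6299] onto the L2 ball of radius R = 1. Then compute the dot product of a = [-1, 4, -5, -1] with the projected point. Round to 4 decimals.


Step 1: Compute ||x|| (intermediates to 6 decimals).
||x|| = sqrt(1.5198^2 + (-5.7135)^2 + (-1.4653)^2 + (-4.6299)^2) = 7.650945
Step 2: Project.
Since ||x|| > R, scale = R/||x|| = 1/7.650945 = 0.130703, proj(x) = scale * x
proj(x) = [0.198642, -0.746772, -0.191519, -0.605142]
Step 3: Dot product.
a^T * proj(x) = -1*0.198642 + 4*(-0.746772) - 5*(-0.191519) - 1*(-0.605142) = -1.623


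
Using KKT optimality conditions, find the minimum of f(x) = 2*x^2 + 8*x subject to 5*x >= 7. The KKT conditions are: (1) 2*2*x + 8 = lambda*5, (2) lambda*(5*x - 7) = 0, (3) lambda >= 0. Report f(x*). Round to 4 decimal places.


Step 1: Try lambda = 0 (constraint inactive).
x_unc = -8/(2*2) = -2.0
Check: 5*-2.0 = -10.0 < 7 -- violated!
Step 2: Constraint must be active: 5*x = 7
x* = 7/5 = 1.4
lambda = (2*2*1.4 + 8)/5 = 2.72
Step 3: Compute optimal value.
f(x*) = 2*1.4^2 + 8*1.4 = 15.12


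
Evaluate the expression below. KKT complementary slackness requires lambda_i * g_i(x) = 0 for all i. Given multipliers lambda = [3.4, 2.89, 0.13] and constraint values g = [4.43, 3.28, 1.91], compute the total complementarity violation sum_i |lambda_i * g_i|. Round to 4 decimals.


KKT complementary slackness check:
lambda_1 * g_1 = 3.4 * 4.43 = 15.062
lambda_2 * g_2 = 2.89 * 3.28 = 9.4792
lambda_3 * g_3 = 0.13 * 1.91 = 0.2483
Total violation = 15.062 + 9.4792 + 0.2483 = 24.7895


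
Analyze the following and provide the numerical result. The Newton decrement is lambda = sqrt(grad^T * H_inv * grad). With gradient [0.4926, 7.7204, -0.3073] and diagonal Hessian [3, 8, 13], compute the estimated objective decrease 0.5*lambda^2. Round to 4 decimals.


Step 1: H is diagonal, so H^(-1) * g = [0.1642, 0.9651, -0.0236].
Step 2: g^T H^(-1) g = sum_i g_i^2 / H_ii
  = (0.4926)^2/3 + (7.7204)^2/8 + (-0.3073)^2/13
  = 0.0809 + 7.4506 + 0.0073 = 7.5387
Step 3: Objective decrease = 0.5 * g^T H^(-1) g = 3.7694


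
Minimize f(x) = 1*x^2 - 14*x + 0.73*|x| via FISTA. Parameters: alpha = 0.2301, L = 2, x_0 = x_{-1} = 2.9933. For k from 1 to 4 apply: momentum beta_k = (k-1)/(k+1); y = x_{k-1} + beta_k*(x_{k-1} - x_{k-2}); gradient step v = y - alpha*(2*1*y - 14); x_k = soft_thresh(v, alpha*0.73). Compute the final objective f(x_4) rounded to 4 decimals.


FISTA on f(x) = 1*x^2 - 14*x + 0.73*|x|
L = 2, alpha = 0.2301
Iteration 1: beta = 0.0, y = 2.9933 + 0.0*(2.9933 - 2.9933) = 2.9933
  grad(y) = -8.0134, v = y - alpha*grad = 4.8372
  prox(v) = soft_thresh(4.8372, 0.168) = 4.6692
Iteration 2: beta = 0.3333, y = 4.6692 + 0.3333*(4.6692 - 2.9933) = 5.2278
  grad(y) = -3.5443, v = y - alpha*grad = 6.0434
  prox(v) = soft_thresh(6.0434, 0.168) = 5.8754
Iteration 3: beta = 0.5, y = 5.8754 + 0.5*(5.8754 - 4.6692) = 6.4785
  grad(y) = -1.043, v = y - alpha*grad = 6.7185
  prox(v) = soft_thresh(6.7185, 0.168) = 6.5505
Iteration 4: beta = 0.6, y = 6.5505 + 0.6*(6.5505 - 5.8754) = 6.9556
  grad(y) = -0.0888, v = y - alpha*grad = 6.976
  prox(v) = soft_thresh(6.976, 0.168) = 6.8081
f(x_4) = 1*6.8081^2 - 14*6.8081 + 0.73*|6.8081| = -43.9933


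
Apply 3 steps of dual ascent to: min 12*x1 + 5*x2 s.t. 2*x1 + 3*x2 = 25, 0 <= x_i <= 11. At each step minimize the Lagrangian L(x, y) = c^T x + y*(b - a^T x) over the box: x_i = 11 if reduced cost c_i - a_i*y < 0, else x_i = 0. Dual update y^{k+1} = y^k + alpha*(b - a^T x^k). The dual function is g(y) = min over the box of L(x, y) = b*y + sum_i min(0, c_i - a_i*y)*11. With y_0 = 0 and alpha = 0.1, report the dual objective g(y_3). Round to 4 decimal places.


Dual ascent for LP: min 12*x1 + 5*x2, 2*x1 + 3*x2 = 25, 0 <= x_i <= 11
Step 1: y^k = 0.0, reduced costs: (12.0, 5.0)
  x^k = (0.0, 0.0), subgradient = b - a^T x = 25.0
  y^{k+1} = 0.0 + 0.1*25.0 = 2.5
Step 2: y^k = 2.5, reduced costs: (7.0, -2.5)
  x^k = (0.0, 11.0), subgradient = b - a^T x = -8.0
  y^{k+1} = 2.5 + 0.1*-8.0 = 1.7
Step 3: y^k = 1.7, reduced costs: (8.6, -0.1)
  x^k = (0.0, 11.0), subgradient = b - a^T x = -8.0
  y^{k+1} = 1.7 + 0.1*-8.0 = 0.9
Dual objective at y_3 = 0.9: reduced costs (10.2, 2.3), box minimizer x = (0.0, 0.0)
g(y_3) = b*y + (c1 - a1*y)*x1 + (c2 - a2*y)*x2 = 25*0.9 + 10.2*0.0 + 2.3*0.0 = 22.5 + 0.0 + 0.0 = 22.5


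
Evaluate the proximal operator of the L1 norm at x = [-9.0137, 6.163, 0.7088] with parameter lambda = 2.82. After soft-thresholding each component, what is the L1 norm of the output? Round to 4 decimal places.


Soft-thresholding with lambda = 2.82:
prox(-9.0137) = sign(-9.0137)*max(|-9.0137| - 2.82, 0) = -6.1937
prox(6.163) = sign(6.163)*max(|6.163| - 2.82, 0) = 3.343
prox(0.7088) = sign(0.7088)*max(|0.7088| - 2.82, 0) = 0.0
prox(x) = [-6.1937, 3.343, 0.0]
||prox(x)||_1 = 6.1937 + 3.343 + 0.0 = 9.5367


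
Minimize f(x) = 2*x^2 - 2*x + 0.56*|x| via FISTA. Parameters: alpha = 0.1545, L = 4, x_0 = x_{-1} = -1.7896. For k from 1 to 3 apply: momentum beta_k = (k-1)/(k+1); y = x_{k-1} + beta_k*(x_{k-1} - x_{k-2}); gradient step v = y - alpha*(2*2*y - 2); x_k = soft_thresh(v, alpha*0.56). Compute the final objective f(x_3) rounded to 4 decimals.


FISTA on f(x) = 2*x^2 - 2*x + 0.56*|x|
L = 4, alpha = 0.1545
Iteration 1: beta = 0.0, y = -1.7896 + 0.0*(-1.7896 + 1.7896) = -1.7896
  grad(y) = -9.1584, v = y - alpha*grad = -0.3746
  prox(v) = soft_thresh(-0.3746, 0.0865) = -0.2881
Iteration 2: beta = 0.3333, y = -0.2881 + 0.3333*(-0.2881 + 1.7896) = 0.2124
  grad(y) = -1.1504, v = y - alpha*grad = 0.3901
  prox(v) = soft_thresh(0.3901, 0.0865) = 0.3036
Iteration 3: beta = 0.5, y = 0.3036 + 0.5*(0.3036 + 0.2881) = 0.5995
  grad(y) = 0.3979, v = y - alpha*grad = 0.538
  prox(v) = soft_thresh(0.538, 0.0865) = 0.4515
f(x_3) = 2*0.4515^2 - 2*0.4515 + 0.56*|0.4515| = -0.2425


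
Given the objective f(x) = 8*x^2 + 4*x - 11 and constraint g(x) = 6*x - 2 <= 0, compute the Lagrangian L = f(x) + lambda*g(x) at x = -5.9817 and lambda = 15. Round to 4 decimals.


Step 1: Evaluate f(x).
f(-5.9817) = 8*(-5.9817)^2 + 4*(-5.9817) - 11 = 251.3191
Step 2: Evaluate g(x).
g(-5.9817) = 6*-5.9817 - 2 = -37.8902
Step 3: Compute Lagrangian.
L = 251.3191 + 15*-37.8902 = -317.0339


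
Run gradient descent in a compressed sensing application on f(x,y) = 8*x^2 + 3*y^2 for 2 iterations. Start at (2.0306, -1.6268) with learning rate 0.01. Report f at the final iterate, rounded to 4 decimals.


Gradient descent on f(x,y) = 8*x^2 + 3*y^2.
Starting point: (2.0306, -1.6268), alpha = 0.01
Step 1: grad_x = 2*8*2.0306 = 32.4896, grad_y = 2*3*-1.6268 = -9.7608
  x_1 = 2.0306 - 0.01*32.4896 = 1.7057
  y_1 = -1.6268 - 0.01*-9.7608 = -1.5292
Step 2: grad_x = 2*8*1.7057 = 27.2913, grad_y = 2*3*-1.5292 = -9.1752
  x_2 = 1.7057 - 0.01*27.2913 = 1.4328
  y_2 = -1.5292 - 0.01*-9.1752 = -1.4374
f(1.4328, -1.4374) = 8*1.4328^2 + 3*(-1.4374)^2 = 22.6218


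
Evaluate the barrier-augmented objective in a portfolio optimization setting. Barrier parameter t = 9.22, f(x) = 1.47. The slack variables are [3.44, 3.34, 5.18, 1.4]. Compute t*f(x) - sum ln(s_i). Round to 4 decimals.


Step 1: Compute log-barrier.
ln values: [1.2355, 1.206, 1.6448, 0.3365]
phi = -(1.2355 + 1.206 + 1.6448 + 0.3365) = -4.4227
Step 2: Compute augmented objective.
t*f(x) = 9.22*1.47 = 13.5534
Total = 13.5534 - 4.4227 = 9.1307


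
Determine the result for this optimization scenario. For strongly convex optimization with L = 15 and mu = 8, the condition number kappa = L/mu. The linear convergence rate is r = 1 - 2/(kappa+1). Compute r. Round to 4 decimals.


Step 1: Compute the condition number.
kappa = L/mu = 15/8 = 1.875
Step 2: Compute the convergence rate.
r = 1 - 2/(kappa + 1) = 1 - 2*mu/(L + mu) = (L - mu)/(L + mu) = 7/23 = 0.3043


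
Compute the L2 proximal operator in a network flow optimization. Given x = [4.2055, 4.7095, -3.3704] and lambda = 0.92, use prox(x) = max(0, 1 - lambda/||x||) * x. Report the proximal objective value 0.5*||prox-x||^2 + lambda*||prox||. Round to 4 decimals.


Step 1: Compute ||x||.
||x|| = 7.1572
Step 2: Compute scaling factor.
scale = max(0, 1 - 0.92/7.1572) = 0.8715
Step 3: prox(x) = [3.6649, 4.1041, -2.9372]
||prox(x)|| = 6.2372
Step 4: Proximal objective.
0.5*||prox-x||^2 = 0.4232
lambda*||prox|| = 5.7382
Total = 6.1614


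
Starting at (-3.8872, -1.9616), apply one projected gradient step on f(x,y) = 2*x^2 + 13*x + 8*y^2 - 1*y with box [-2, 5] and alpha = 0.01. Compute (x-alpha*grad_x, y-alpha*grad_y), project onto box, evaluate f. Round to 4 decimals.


Step 1: Compute gradient at (-3.8872, -1.9616).
grad_x = 2*2*-3.8872 + 13 = -2.5488
grad_y = 2*8*-1.9616 - 1 = -32.3856
Step 2: Gradient step.
x_raw = -3.8872 - 0.01*-2.5488 = -3.8617
y_raw = -1.9616 - 0.01*-32.3856 = -1.6377
Step 3: Project onto [-2, 5].
x_proj = clip(-3.8617) = -2.0
y_proj = clip(-1.6377) = -1.6377
Step 4: Evaluate f.
f(-2.0, -1.6377) = 5.0954


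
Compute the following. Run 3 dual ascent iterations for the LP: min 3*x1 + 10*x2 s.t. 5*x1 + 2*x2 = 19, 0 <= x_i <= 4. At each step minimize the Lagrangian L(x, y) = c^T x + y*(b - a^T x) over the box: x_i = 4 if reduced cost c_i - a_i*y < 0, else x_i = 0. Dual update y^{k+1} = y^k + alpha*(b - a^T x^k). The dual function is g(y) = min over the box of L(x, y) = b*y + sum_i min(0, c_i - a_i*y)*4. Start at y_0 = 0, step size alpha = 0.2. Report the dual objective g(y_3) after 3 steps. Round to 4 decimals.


Dual ascent for LP: min 3*x1 + 10*x2, 5*x1 + 2*x2 = 19, 0 <= x_i <= 4
Step 1: y^k = 0.0, reduced costs: (3.0, 10.0)
  x^k = (0.0, 0.0), subgradient = b - a^T x = 19.0
  y^{k+1} = 0.0 + 0.2*19.0 = 3.8
Step 2: y^k = 3.8, reduced costs: (-16.0, 2.4)
  x^k = (4.0, 0.0), subgradient = b - a^T x = -1.0
  y^{k+1} = 3.8 + 0.2*-1.0 = 3.6
Step 3: y^k = 3.6, reduced costs: (-15.0, 2.8)
  x^k = (4.0, 0.0), subgradient = b - a^T x = -1.0
  y^{k+1} = 3.6 + 0.2*-1.0 = 3.4
Dual objective at y_3 = 3.4: reduced costs (-14.0, 3.2), box minimizer x = (4.0, 0.0)
g(y_3) = b*y + (c1 - a1*y)*x1 + (c2 - a2*y)*x2 = 19*3.4 + (-14.0)*4.0 + 3.2*0.0 = 64.6 - 56.0 + 0.0 = 8.6


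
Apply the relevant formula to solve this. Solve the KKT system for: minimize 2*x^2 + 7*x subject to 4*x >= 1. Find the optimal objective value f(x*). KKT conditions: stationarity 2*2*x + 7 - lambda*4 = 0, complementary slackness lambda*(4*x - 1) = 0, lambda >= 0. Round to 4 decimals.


Step 1: Try lambda = 0 (constraint inactive).
x_unc = -7/(2*2) = -1.75
Check: 4*-1.75 = -7.0 < 1 -- violated!
Step 2: Constraint must be active: 4*x = 1
x* = 1/4 = 0.25
lambda = (2*2*0.25 + 7)/4 = 2.0
Step 3: Compute optimal value.
f(x*) = 2*0.25^2 + 7*0.25 = 1.875


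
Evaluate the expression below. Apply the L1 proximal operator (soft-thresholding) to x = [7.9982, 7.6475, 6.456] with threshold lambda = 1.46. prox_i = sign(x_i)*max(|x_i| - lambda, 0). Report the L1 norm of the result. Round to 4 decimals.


Soft-thresholding with lambda = 1.46:
prox(7.9982) = sign(7.9982)*max(|7.9982| - 1.46, 0) = 6.5382
prox(7.6475) = sign(7.6475)*max(|7.6475| - 1.46, 0) = 6.1875
prox(6.456) = sign(6.456)*max(|6.456| - 1.46, 0) = 4.996
prox(x) = [6.5382, 6.1875, 4.996]
||prox(x)||_1 = 6.5382 + 6.1875 + 4.996 = 17.7217


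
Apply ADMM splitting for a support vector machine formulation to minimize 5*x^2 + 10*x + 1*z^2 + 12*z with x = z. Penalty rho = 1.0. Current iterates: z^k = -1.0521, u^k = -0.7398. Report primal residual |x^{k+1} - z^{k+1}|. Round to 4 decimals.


ADMM iteration with rho = 1.0, z^k = -1.0521, u^k = -0.7398
Step 1: x-update.
Minimize 5*x^2 + 10*x + (1.0/2)*(x + 1.0521 - 0.7398)^2
FOC: (2*5 + 1.0)*x = -10 + 1.0*(-1.0521 + 0.7398)
x^{k+1} = -0.9375
Step 2: z-update.
Minimize 1*z^2 + 12*z + (1.0/2)*(-0.9375 - z - 0.7398)^2
FOC: (2*1 + 1.0)*z = -12 + 1.0*(-0.9375 - 0.7398)
z^{k+1} = -4.5591
Step 3: u-update.
u^{k+1} = -0.7398 - 0.9375 + 4.5591 = 2.8818
Step 4: Primal residual = |-0.9375 + 4.5591| = 3.6216


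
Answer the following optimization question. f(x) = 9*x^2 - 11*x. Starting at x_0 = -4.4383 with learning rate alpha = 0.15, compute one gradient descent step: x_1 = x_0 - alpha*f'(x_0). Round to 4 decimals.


We compute the gradient at x_0 and apply the update.
f'(x) = 18*x - 11
f'(-4.4383) = 18*-4.4383 - 11 = -90.8894
x_1 = -4.4383 - 0.15*-90.8894 = 9.1951


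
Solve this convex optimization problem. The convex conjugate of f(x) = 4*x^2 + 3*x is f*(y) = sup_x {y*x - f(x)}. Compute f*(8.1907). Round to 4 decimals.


f*(y) = sup_x {y*x - a*x^2 - b*x} = sup_x {(y-b)*x - a*x^2}
FOC: (y - b) - 2a*x = 0 => x* = (y - b)/(2a)
x* = (8.1907 - 3)/(2*4) = 0.6488
f*(8.1907) = (y-b)^2/(4a) = (8.1907 - 3)^2/(4*4)
= 26.9434/16 = 1.684


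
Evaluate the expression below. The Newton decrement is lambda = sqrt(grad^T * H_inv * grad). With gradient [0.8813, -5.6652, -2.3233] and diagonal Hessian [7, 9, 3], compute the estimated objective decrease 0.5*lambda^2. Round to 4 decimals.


Step 1: H is diagonal, so H^(-1) * g = [0.1259, -0.6295, -0.7744].
Step 2: g^T H^(-1) g = sum_i g_i^2 / H_ii
  = (0.8813)^2/7 + (-5.6652)^2/9 + (-2.3233)^2/3
  = 0.111 + 3.5661 + 1.7992 = 5.4763
Step 3: Objective decrease = 0.5 * g^T H^(-1) g = 2.7381


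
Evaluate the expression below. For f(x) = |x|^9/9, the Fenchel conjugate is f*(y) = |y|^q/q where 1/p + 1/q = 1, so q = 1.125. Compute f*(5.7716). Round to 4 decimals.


The conjugate exponent q satisfies 1/p + 1/q = 1.
p = 9, so q = 9/(9 - 1) = 1.125
|y|^q = 5.7716^1.125 = 7.1855
f*(5.7716) = 7.1855 / 1.125 = 6.3871


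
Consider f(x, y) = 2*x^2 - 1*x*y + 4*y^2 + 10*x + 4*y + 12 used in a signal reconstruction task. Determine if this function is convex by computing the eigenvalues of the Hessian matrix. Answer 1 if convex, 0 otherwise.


The Hessian of f(x,y) = 2*x^2 - 1*x*y + 4*y^2 + 10*x + 4*y + 12 is:
H = [[4, -1], [-1, 8]]
Trace = 4 + 8 = 12
Determinant = 4*8 - (-1)^2 = 31
Discriminant = (12)^2 - 4*31 = 20.0
Eigenvalues: lambda_1 = 3.7639, lambda_2 = 8.2361
The function is convex.

1
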